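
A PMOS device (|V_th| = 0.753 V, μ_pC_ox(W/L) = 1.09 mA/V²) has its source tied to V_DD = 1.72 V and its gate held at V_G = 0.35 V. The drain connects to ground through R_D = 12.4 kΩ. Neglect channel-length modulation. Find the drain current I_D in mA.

I_D = 0.121 mA

V_SG = V_DD − V_G = 1.72 − 0.35 = 1.37 V, so V_ov = 1.37 − 0.753 = 0.617 V.
Assume saturation: I_D = ½ k_p V_ov² = 0.5 × 1.09 × 0.617² = 0.207 mA, giving V_SD = V_DD − I_D R_D = 1.72 − 0.207 × 12.4 = -0.853 V.
But -0.853 V < V_ov = 0.617 V, so the device is actually in triode.
In triode I_D = k_p[V_ov V_SD − ½ V_SD²] and I_D = (V_DD − V_SD)/R_D. Equating: 6.76 V_SD² − 9.339 V_SD + 1.72 = 0, giving V_SD = 0.219 V (the root below V_ov).
I_D = (1.72 − 0.219) / 12.4 = 0.121 mA.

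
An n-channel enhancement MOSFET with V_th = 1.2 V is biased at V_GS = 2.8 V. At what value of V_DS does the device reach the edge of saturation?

The boundary between triode and saturation is V_DS = V_GS − V_th = V_ov.
V_ov = 2.8 − 1.2 = 1.6 V.

V_DS,sat = 1.60 V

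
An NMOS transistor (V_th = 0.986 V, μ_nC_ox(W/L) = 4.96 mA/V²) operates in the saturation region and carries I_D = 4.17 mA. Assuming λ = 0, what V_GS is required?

In saturation I_D = ½ k_n (V_GS − V_th)², so V_GS − V_th = √(2 I_D / k_n) = √(2 × 4.17 / 4.96) = 1.3 V.
V_GS = 0.986 + 1.3 = 2.28 V.

V_GS = 2.28 V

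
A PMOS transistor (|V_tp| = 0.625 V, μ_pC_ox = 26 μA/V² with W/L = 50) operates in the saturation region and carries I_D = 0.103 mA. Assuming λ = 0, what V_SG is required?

V_SG = 1.02 V

k_p = μ_pC_ox · (W/L) = 1.3 mA/V².
In saturation I_D = ½ k_p (V_SG − |V_tp|)², so V_SG − |V_tp| = √(2 I_D / k_p) = √(2 × 0.103 / 1.3) = 0.398 V.
V_SG = 0.625 + 0.398 = 1.02 V.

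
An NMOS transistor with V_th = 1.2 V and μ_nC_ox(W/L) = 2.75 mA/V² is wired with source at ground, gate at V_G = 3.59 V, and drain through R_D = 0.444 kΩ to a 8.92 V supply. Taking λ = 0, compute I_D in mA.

I_D = 7.85 mA

V_GS = V_G = 3.59 V, so V_ov = 3.59 − 1.2 = 2.39 V.
Assume saturation: I_D = ½ k_n V_ov² = 0.5 × 2.75 × 2.39² = 7.85 mA, giving V_DS = V_DD − I_D R_D = 8.92 − 7.85 × 0.444 = 5.43 V.
V_DS = 5.43 V ≥ V_ov = 2.39 V, confirming saturation.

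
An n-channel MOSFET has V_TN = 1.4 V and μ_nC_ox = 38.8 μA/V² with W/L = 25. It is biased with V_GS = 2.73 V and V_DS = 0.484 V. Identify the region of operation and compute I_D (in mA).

Triode; I_D = 0.511 mA

k_n = μ_nC_ox · (W/L) = 0.97 mA/V².
V_ov = V_GS − V_TN = 2.73 − 1.4 = 1.33 V.
Since V_DS = 0.484 V < V_ov = 1.33 V, the device is in the triode region.
I_D = k_n [V_ov · V_DS − ½ V_DS²] = 0.97 × [1.33 × 0.484 − 0.5 × 0.484²] = 0.511 mA.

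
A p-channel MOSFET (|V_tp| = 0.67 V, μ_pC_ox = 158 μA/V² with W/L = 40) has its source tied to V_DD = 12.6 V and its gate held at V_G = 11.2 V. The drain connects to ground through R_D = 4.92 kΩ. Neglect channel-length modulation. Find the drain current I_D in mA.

I_D = 1.68 mA

V_SG = V_DD − V_G = 12.6 − 11.2 = 1.4 V, so V_ov = 1.4 − 0.67 = 0.73 V.
k_p = μ_pC_ox · (W/L) = 6.32 mA/V².
Assume saturation: I_D = ½ k_p V_ov² = 0.5 × 6.32 × 0.73² = 1.68 mA, giving V_SD = V_DD − I_D R_D = 12.6 − 1.68 × 4.92 = 4.31 V.
V_SD = 4.31 V ≥ V_ov = 0.73 V, confirming saturation.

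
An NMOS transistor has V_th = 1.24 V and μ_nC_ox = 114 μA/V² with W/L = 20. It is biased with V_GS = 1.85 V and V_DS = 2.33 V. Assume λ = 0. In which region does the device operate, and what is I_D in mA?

Saturation; I_D = 0.424 mA

k_n = μ_nC_ox · (W/L) = 2.28 mA/V².
V_ov = V_GS − V_th = 1.85 − 1.24 = 0.61 V.
Since V_DS = 2.33 V ≥ V_ov = 0.61 V, the device is in saturation.
I_D = ½ k_n V_ov² = 0.5 × 2.28 × 0.61² = 0.424 mA.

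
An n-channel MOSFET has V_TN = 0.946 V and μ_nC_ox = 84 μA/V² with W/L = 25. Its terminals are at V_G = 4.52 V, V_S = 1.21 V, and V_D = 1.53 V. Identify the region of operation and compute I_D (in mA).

V_GS = V_G − V_S = 4.52 − 1.21 = 3.31 V; V_DS = V_D − V_S = 1.53 − 1.21 = 0.32 V.
k_n = μ_nC_ox · (W/L) = 2.1 mA/V².
V_ov = V_GS − V_TN = 3.31 − 0.946 = 2.36 V.
Since V_DS = 0.32 V < V_ov = 2.36 V, the device is in the triode region.
I_D = k_n [V_ov · V_DS − ½ V_DS²] = 2.1 × [2.36 × 0.32 − 0.5 × 0.32²] = 1.48 mA.

Triode; I_D = 1.48 mA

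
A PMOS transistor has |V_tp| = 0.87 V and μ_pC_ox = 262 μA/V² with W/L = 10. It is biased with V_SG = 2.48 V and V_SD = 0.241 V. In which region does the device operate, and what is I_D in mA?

k_p = μ_pC_ox · (W/L) = 2.62 mA/V².
V_ov = V_SG − |V_tp| = 2.48 − 0.87 = 1.61 V.
Since V_SD = 0.241 V < V_ov = 1.61 V, the device is in the triode region.
I_D = k_p [V_ov · V_SD − ½ V_SD²] = 2.62 × [1.61 × 0.241 − 0.5 × 0.241²] = 0.941 mA.

Triode; I_D = 0.941 mA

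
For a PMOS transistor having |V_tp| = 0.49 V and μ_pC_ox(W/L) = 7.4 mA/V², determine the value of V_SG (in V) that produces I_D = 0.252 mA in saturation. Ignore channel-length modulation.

V_SG = 0.751 V

In saturation I_D = ½ k_p (V_SG − |V_tp|)², so V_SG − |V_tp| = √(2 I_D / k_p) = √(2 × 0.252 / 7.4) = 0.261 V.
V_SG = 0.49 + 0.261 = 0.751 V.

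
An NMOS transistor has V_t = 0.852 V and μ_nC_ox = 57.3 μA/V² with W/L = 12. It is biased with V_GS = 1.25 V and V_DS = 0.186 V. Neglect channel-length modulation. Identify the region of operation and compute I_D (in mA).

k_n = μ_nC_ox · (W/L) = 0.6876 mA/V².
V_ov = V_GS − V_t = 1.25 − 0.852 = 0.398 V.
Since V_DS = 0.186 V < V_ov = 0.398 V, the device is in the triode region.
I_D = k_n [V_ov · V_DS − ½ V_DS²] = 0.6876 × [0.398 × 0.186 − 0.5 × 0.186²] = 0.039 mA.

Triode; I_D = 0.0390 mA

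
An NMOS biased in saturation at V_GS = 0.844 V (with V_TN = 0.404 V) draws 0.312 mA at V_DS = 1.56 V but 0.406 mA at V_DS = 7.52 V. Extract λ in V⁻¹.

λ = 0.0549 V⁻¹

With V_GS fixed, I_D ∝ (1 + λ V_DS) in saturation, so I_D2/I_D1 = (1 + λ V_DS2)/(1 + λ V_DS1).
0.406/0.312 = 1.301 = (1 + 7.52 λ)/(1 + 1.56 λ).
Solving: λ (I_D1 V_DS2 − I_D2 V_DS1) = I_D2 − I_D1, so λ = (0.406 − 0.312) / (0.312 × 7.52 − 0.406 × 1.56) = 0.094 / 1.71 = 0.0549 V⁻¹.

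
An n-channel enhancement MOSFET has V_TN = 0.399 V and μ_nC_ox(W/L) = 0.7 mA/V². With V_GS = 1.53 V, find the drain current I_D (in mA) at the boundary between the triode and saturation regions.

At the boundary V_DS = V_ov = V_GS − V_TN = 1.53 − 0.399 = 1.13 V.
I_D = ½ k_n V_ov² = 0.5 × 0.7 × 1.13² = 0.448 mA.

I_D = 0.448 mA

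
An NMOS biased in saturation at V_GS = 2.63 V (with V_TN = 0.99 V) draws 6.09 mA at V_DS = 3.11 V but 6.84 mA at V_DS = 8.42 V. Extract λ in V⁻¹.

With V_GS fixed, I_D ∝ (1 + λ V_DS) in saturation, so I_D2/I_D1 = (1 + λ V_DS2)/(1 + λ V_DS1).
6.84/6.09 = 1.123 = (1 + 8.42 λ)/(1 + 3.11 λ).
Solving: λ (I_D1 V_DS2 − I_D2 V_DS1) = I_D2 − I_D1, so λ = (6.84 − 6.09) / (6.09 × 8.42 − 6.84 × 3.11) = 0.75 / 30 = 0.025 V⁻¹.

λ = 0.0250 V⁻¹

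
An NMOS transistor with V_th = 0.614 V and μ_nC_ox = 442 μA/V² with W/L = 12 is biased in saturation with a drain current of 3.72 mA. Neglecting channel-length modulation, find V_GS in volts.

k_n = μ_nC_ox · (W/L) = 5.304 mA/V².
In saturation I_D = ½ k_n (V_GS − V_th)², so V_GS − V_th = √(2 I_D / k_n) = √(2 × 3.72 / 5.304) = 1.18 V.
V_GS = 0.614 + 1.18 = 1.8 V.

V_GS = 1.80 V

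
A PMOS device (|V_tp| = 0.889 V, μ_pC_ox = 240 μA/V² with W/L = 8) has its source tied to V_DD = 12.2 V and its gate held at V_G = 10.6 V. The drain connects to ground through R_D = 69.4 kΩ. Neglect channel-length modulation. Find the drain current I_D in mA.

I_D = 0.174 mA

V_SG = V_DD − V_G = 12.2 − 10.6 = 1.6 V, so V_ov = 1.6 − 0.889 = 0.711 V.
k_p = μ_pC_ox · (W/L) = 1.92 mA/V².
Assume saturation: I_D = ½ k_p V_ov² = 0.5 × 1.92 × 0.711² = 0.485 mA, giving V_SD = V_DD − I_D R_D = 12.2 − 0.485 × 69.4 = -21.5 V.
But -21.5 V < V_ov = 0.711 V, so the device is actually in triode.
In triode I_D = k_p[V_ov V_SD − ½ V_SD²] and I_D = (V_DD − V_SD)/R_D. Equating: 66.6 V_SD² − 95.74 V_SD + 12.2 = 0, giving V_SD = 0.141 V (the root below V_ov).
I_D = (12.2 − 0.141) / 69.4 = 0.174 mA.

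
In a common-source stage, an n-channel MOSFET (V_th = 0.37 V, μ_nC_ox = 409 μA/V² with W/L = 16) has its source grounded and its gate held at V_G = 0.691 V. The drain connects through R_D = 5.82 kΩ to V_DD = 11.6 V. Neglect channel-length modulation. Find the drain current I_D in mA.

I_D = 0.337 mA

V_GS = V_G = 0.691 V, so V_ov = 0.691 − 0.37 = 0.321 V.
k_n = μ_nC_ox · (W/L) = 6.544 mA/V².
Assume saturation: I_D = ½ k_n V_ov² = 0.5 × 6.544 × 0.321² = 0.337 mA, giving V_DS = V_DD − I_D R_D = 11.6 − 0.337 × 5.82 = 9.64 V.
V_DS = 9.64 V ≥ V_ov = 0.321 V, confirming saturation.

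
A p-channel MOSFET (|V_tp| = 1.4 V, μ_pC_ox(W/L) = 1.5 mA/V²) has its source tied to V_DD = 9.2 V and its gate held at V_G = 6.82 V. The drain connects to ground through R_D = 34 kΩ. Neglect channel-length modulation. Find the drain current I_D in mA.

V_SG = V_DD − V_G = 9.2 − 6.82 = 2.38 V, so V_ov = 2.38 − 1.4 = 0.98 V.
Assume saturation: I_D = ½ k_p V_ov² = 0.5 × 1.5 × 0.98² = 0.72 mA, giving V_SD = V_DD − I_D R_D = 9.2 − 0.72 × 34 = -15.3 V.
But -15.3 V < V_ov = 0.98 V, so the device is actually in triode.
In triode I_D = k_p[V_ov V_SD − ½ V_SD²] and I_D = (V_DD − V_SD)/R_D. Equating: 25.5 V_SD² − 50.98 V_SD + 9.2 = 0, giving V_SD = 0.201 V (the root below V_ov).
I_D = (9.2 − 0.201) / 34 = 0.265 mA.

I_D = 0.265 mA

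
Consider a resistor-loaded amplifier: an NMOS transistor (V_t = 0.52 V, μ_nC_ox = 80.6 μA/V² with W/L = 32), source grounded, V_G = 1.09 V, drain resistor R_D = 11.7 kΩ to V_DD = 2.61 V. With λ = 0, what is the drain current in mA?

V_GS = V_G = 1.09 V, so V_ov = 1.09 − 0.52 = 0.57 V.
k_n = μ_nC_ox · (W/L) = 2.579 mA/V².
Assume saturation: I_D = ½ k_n V_ov² = 0.5 × 2.579 × 0.57² = 0.419 mA, giving V_DS = V_DD − I_D R_D = 2.61 − 0.419 × 11.7 = -2.29 V.
But -2.29 V < V_ov = 0.57 V, so the device is actually in triode.
In triode I_D = k_n[V_ov V_DS − ½ V_DS²] and I_D = (V_DD − V_DS)/R_D. Equating: 15.1 V_DS² − 18.2 V_DS + 2.61 = 0, giving V_DS = 0.166 V (the root below V_ov).
I_D = (2.61 − 0.166) / 11.7 = 0.209 mA.

I_D = 0.209 mA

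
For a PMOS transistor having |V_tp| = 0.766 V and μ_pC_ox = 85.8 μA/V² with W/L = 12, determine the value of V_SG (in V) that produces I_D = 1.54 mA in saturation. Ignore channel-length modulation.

V_SG = 2.50 V

k_p = μ_pC_ox · (W/L) = 1.03 mA/V².
In saturation I_D = ½ k_p (V_SG − |V_tp|)², so V_SG − |V_tp| = √(2 I_D / k_p) = √(2 × 1.54 / 1.03) = 1.73 V.
V_SG = 0.766 + 1.73 = 2.5 V.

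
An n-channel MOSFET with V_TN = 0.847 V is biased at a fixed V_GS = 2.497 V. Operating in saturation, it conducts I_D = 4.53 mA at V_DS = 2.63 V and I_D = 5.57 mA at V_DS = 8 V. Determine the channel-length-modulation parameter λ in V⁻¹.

λ = 0.0482 V⁻¹

With V_GS fixed, I_D ∝ (1 + λ V_DS) in saturation, so I_D2/I_D1 = (1 + λ V_DS2)/(1 + λ V_DS1).
5.57/4.53 = 1.23 = (1 + 8 λ)/(1 + 2.63 λ).
Solving: λ (I_D1 V_DS2 − I_D2 V_DS1) = I_D2 − I_D1, so λ = (5.57 − 4.53) / (4.53 × 8 − 5.57 × 2.63) = 1.04 / 21.6 = 0.0482 V⁻¹.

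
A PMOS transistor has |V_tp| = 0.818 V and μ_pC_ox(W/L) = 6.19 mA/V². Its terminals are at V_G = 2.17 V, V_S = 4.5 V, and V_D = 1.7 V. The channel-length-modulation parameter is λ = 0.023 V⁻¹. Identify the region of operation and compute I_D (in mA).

Saturation; I_D = 7.53 mA

V_SG = V_S − V_G = 4.5 − 2.17 = 2.33 V; V_SD = V_S − V_D = 4.5 − 1.7 = 2.8 V.
V_ov = V_SG − |V_tp| = 2.33 − 0.818 = 1.51 V.
Since V_SD = 2.8 V ≥ V_ov = 1.51 V, the device is in saturation.
I_D = ½ k_p V_ov² (1 + λ V_SD) = 0.5 × 6.19 × 1.51² × (1 + 0.023 × 2.8) = 7.53 mA.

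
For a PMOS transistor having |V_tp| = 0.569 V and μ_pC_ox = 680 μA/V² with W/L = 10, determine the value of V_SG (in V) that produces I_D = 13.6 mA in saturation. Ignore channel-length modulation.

k_p = μ_pC_ox · (W/L) = 6.8 mA/V².
In saturation I_D = ½ k_p (V_SG − |V_tp|)², so V_SG − |V_tp| = √(2 I_D / k_p) = √(2 × 13.6 / 6.8) = 2 V.
V_SG = 0.569 + 2 = 2.57 V.

V_SG = 2.57 V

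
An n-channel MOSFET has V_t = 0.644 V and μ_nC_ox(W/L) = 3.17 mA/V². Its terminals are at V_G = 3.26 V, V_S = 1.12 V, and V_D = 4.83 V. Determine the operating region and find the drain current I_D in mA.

V_GS = V_G − V_S = 3.26 − 1.12 = 2.14 V; V_DS = V_D − V_S = 4.83 − 1.12 = 3.71 V.
V_ov = V_GS − V_t = 2.14 − 0.644 = 1.5 V.
Since V_DS = 3.71 V ≥ V_ov = 1.5 V, the device is in saturation.
I_D = ½ k_n V_ov² = 0.5 × 3.17 × 1.5² = 3.55 mA.

Saturation; I_D = 3.55 mA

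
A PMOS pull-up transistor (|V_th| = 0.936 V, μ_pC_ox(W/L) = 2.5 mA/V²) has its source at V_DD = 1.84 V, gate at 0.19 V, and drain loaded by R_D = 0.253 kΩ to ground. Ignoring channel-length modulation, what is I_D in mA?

I_D = 0.637 mA

V_SG = V_DD − V_G = 1.84 − 0.19 = 1.65 V, so V_ov = 1.65 − 0.936 = 0.714 V.
Assume saturation: I_D = ½ k_p V_ov² = 0.5 × 2.5 × 0.714² = 0.637 mA, giving V_SD = V_DD − I_D R_D = 1.84 − 0.637 × 0.253 = 1.68 V.
V_SD = 1.68 V ≥ V_ov = 0.714 V, confirming saturation.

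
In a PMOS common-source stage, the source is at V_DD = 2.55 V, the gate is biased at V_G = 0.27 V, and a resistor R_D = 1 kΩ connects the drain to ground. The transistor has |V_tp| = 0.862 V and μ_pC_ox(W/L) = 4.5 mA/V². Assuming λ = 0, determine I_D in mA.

I_D = 2.16 mA

V_SG = V_DD − V_G = 2.55 − 0.27 = 2.28 V, so V_ov = 2.28 − 0.862 = 1.42 V.
Assume saturation: I_D = ½ k_p V_ov² = 0.5 × 4.5 × 1.42² = 4.52 mA, giving V_SD = V_DD − I_D R_D = 2.55 − 4.52 × 1 = -1.97 V.
But -1.97 V < V_ov = 1.42 V, so the device is actually in triode.
In triode I_D = k_p[V_ov V_SD − ½ V_SD²] and I_D = (V_DD − V_SD)/R_D. Equating: 2.25 V_SD² − 7.381 V_SD + 2.55 = 0, giving V_SD = 0.392 V (the root below V_ov).
I_D = (2.55 − 0.392) / 1 = 2.16 mA.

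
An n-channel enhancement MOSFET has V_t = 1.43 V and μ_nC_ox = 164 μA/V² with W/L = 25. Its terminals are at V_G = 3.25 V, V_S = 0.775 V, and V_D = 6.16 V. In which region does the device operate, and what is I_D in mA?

V_GS = V_G − V_S = 3.25 − 0.775 = 2.48 V; V_DS = V_D − V_S = 6.16 − 0.775 = 5.38 V.
k_n = μ_nC_ox · (W/L) = 4.1 mA/V².
V_ov = V_GS − V_t = 2.48 − 1.43 = 1.05 V.
Since V_DS = 5.38 V ≥ V_ov = 1.05 V, the device is in saturation.
I_D = ½ k_n V_ov² = 0.5 × 4.1 × 1.05² = 2.24 mA.

Saturation; I_D = 2.24 mA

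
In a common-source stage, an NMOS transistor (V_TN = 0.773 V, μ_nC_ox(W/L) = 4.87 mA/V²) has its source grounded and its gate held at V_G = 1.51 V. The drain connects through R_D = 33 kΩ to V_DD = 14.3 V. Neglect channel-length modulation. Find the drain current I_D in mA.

V_GS = V_G = 1.51 V, so V_ov = 1.51 − 0.773 = 0.737 V.
Assume saturation: I_D = ½ k_n V_ov² = 0.5 × 4.87 × 0.737² = 1.32 mA, giving V_DS = V_DD − I_D R_D = 14.3 − 1.32 × 33 = -29.3 V.
But -29.3 V < V_ov = 0.737 V, so the device is actually in triode.
In triode I_D = k_n[V_ov V_DS − ½ V_DS²] and I_D = (V_DD − V_DS)/R_D. Equating: 80.4 V_DS² − 119.4 V_DS + 14.3 = 0, giving V_DS = 0.131 V (the root below V_ov).
I_D = (14.3 − 0.131) / 33 = 0.429 mA.

I_D = 0.429 mA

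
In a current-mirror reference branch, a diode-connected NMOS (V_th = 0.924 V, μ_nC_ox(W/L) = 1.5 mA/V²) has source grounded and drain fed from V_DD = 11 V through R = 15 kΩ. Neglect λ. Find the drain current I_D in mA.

With gate tied to drain, V_GS = V_DS ≥ V_GS − V_th, so the device is in saturation.
KCL at the drain: ½ k_n (V_GS − V_th)² = (V_DD − V_GS)/R.
Let x = V_GS − 0.924. Then 11.2 x² + x − 10.08 = 0, giving x = 0.903 V (positive root), so V_GS = 1.83 V.
I_D = (V_DD − V_GS)/R = (11 − 1.83) / 15 = 0.612 mA.

I_D = 0.612 mA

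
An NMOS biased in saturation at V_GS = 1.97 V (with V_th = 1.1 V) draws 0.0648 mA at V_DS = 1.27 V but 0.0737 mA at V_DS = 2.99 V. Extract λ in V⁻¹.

With V_GS fixed, I_D ∝ (1 + λ V_DS) in saturation, so I_D2/I_D1 = (1 + λ V_DS2)/(1 + λ V_DS1).
0.0737/0.0648 = 1.137 = (1 + 2.99 λ)/(1 + 1.27 λ).
Solving: λ (I_D1 V_DS2 − I_D2 V_DS1) = I_D2 − I_D1, so λ = (0.0737 − 0.0648) / (0.0648 × 2.99 − 0.0737 × 1.27) = 0.0089 / 0.1 = 0.0889 V⁻¹.

λ = 0.0889 V⁻¹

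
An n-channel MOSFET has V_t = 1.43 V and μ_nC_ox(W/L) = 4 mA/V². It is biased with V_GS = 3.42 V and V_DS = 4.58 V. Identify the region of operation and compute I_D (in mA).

Saturation; I_D = 7.92 mA

V_ov = V_GS − V_t = 3.42 − 1.43 = 1.99 V.
Since V_DS = 4.58 V ≥ V_ov = 1.99 V, the device is in saturation.
I_D = ½ k_n V_ov² = 0.5 × 4 × 1.99² = 7.92 mA.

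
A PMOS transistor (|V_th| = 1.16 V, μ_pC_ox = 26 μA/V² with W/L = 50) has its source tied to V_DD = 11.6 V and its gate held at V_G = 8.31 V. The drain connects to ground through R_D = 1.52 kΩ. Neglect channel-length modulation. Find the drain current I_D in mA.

V_SG = V_DD − V_G = 11.6 − 8.31 = 3.29 V, so V_ov = 3.29 − 1.16 = 2.13 V.
k_p = μ_pC_ox · (W/L) = 1.3 mA/V².
Assume saturation: I_D = ½ k_p V_ov² = 0.5 × 1.3 × 2.13² = 2.95 mA, giving V_SD = V_DD − I_D R_D = 11.6 − 2.95 × 1.52 = 7.12 V.
V_SD = 7.12 V ≥ V_ov = 2.13 V, confirming saturation.

I_D = 2.95 mA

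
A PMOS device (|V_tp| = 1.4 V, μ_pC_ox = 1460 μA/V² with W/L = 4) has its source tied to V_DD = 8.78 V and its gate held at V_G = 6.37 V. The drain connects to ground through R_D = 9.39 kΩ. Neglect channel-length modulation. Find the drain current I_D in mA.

I_D = 0.917 mA

V_SG = V_DD − V_G = 8.78 − 6.37 = 2.41 V, so V_ov = 2.41 − 1.4 = 1.01 V.
k_p = μ_pC_ox · (W/L) = 5.84 mA/V².
Assume saturation: I_D = ½ k_p V_ov² = 0.5 × 5.84 × 1.01² = 2.98 mA, giving V_SD = V_DD − I_D R_D = 8.78 − 2.98 × 9.39 = -19.2 V.
But -19.2 V < V_ov = 1.01 V, so the device is actually in triode.
In triode I_D = k_p[V_ov V_SD − ½ V_SD²] and I_D = (V_DD − V_SD)/R_D. Equating: 27.4 V_SD² − 56.39 V_SD + 8.78 = 0, giving V_SD = 0.17 V (the root below V_ov).
I_D = (8.78 − 0.17) / 9.39 = 0.917 mA.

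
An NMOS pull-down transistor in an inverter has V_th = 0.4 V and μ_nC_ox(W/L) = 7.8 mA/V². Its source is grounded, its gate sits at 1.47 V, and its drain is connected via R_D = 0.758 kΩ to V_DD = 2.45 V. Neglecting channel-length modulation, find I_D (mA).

V_GS = V_G = 1.47 V, so V_ov = 1.47 − 0.4 = 1.07 V.
Assume saturation: I_D = ½ k_n V_ov² = 0.5 × 7.8 × 1.07² = 4.47 mA, giving V_DS = V_DD − I_D R_D = 2.45 − 4.47 × 0.758 = -0.935 V.
But -0.935 V < V_ov = 1.07 V, so the device is actually in triode.
In triode I_D = k_n[V_ov V_DS − ½ V_DS²] and I_D = (V_DD − V_DS)/R_D. Equating: 2.96 V_DS² − 7.326 V_DS + 2.45 = 0, giving V_DS = 0.398 V (the root below V_ov).
I_D = (2.45 − 0.398) / 0.758 = 2.71 mA.

I_D = 2.71 mA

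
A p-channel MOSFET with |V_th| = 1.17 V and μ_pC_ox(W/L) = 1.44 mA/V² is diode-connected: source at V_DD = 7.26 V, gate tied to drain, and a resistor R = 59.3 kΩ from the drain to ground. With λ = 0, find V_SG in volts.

With gate tied to drain, V_SG = V_SD ≥ V_SG − |V_th|, so the device is in saturation.
KCL at the drain: ½ k_p (V_SG − |V_th|)² = (V_DD − V_SG)/R.
Let x = V_SG − 1.17. Then 42.7 x² + x − 6.09 = 0, giving x = 0.366 V (positive root), so V_SG = 1.54 V.
I_D = (V_DD − V_SG)/R = (7.26 − 1.54) / 59.3 = 0.0965 mA.

V_SG = 1.54 V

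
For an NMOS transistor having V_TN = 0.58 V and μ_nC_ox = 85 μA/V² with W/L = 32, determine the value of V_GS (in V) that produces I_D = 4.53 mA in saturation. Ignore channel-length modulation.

V_GS = 2.41 V

k_n = μ_nC_ox · (W/L) = 2.72 mA/V².
In saturation I_D = ½ k_n (V_GS − V_TN)², so V_GS − V_TN = √(2 I_D / k_n) = √(2 × 4.53 / 2.72) = 1.83 V.
V_GS = 0.58 + 1.83 = 2.41 V.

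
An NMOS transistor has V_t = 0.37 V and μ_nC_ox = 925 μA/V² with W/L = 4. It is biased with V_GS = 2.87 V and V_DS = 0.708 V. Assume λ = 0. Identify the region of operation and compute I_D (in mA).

Triode; I_D = 5.62 mA

k_n = μ_nC_ox · (W/L) = 3.7 mA/V².
V_ov = V_GS − V_t = 2.87 − 0.37 = 2.5 V.
Since V_DS = 0.708 V < V_ov = 2.5 V, the device is in the triode region.
I_D = k_n [V_ov · V_DS − ½ V_DS²] = 3.7 × [2.5 × 0.708 − 0.5 × 0.708²] = 5.62 mA.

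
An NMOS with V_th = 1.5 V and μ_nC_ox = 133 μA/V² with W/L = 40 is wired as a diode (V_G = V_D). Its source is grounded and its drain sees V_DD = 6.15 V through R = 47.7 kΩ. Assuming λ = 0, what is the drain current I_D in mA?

I_D = 0.0936 mA

With gate tied to drain, V_GS = V_DS ≥ V_GS − V_th, so the device is in saturation.
k_n = μ_nC_ox · (W/L) = 5.32 mA/V².
KCL at the drain: ½ k_n (V_GS − V_th)² = (V_DD − V_GS)/R.
Let x = V_GS − 1.5. Then 127 x² + x − 4.65 = 0, giving x = 0.188 V (positive root), so V_GS = 1.69 V.
I_D = (V_DD − V_GS)/R = (6.15 − 1.69) / 47.7 = 0.0936 mA.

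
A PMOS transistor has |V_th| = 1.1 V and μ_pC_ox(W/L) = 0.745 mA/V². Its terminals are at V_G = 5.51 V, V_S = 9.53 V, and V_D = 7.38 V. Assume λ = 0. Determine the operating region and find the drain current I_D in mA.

V_SG = V_S − V_G = 9.53 − 5.51 = 4.02 V; V_SD = V_S − V_D = 9.53 − 7.38 = 2.15 V.
V_ov = V_SG − |V_th| = 4.02 − 1.1 = 2.92 V.
Since V_SD = 2.15 V < V_ov = 2.92 V, the device is in the triode region.
I_D = k_p [V_ov · V_SD − ½ V_SD²] = 0.745 × [2.92 × 2.15 − 0.5 × 2.15²] = 2.96 mA.

Triode; I_D = 2.96 mA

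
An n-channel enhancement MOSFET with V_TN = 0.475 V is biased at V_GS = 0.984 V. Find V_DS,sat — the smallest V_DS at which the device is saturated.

The boundary between triode and saturation is V_DS = V_GS − V_TN = V_ov.
V_ov = 0.984 − 0.475 = 0.509 V.

V_DS,sat = 0.509 V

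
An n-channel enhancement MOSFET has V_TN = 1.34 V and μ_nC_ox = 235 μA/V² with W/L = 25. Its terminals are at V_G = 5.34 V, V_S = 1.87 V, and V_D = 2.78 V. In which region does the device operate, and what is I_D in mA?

Triode; I_D = 8.95 mA

V_GS = V_G − V_S = 5.34 − 1.87 = 3.47 V; V_DS = V_D − V_S = 2.78 − 1.87 = 0.91 V.
k_n = μ_nC_ox · (W/L) = 5.875 mA/V².
V_ov = V_GS − V_TN = 3.47 − 1.34 = 2.13 V.
Since V_DS = 0.91 V < V_ov = 2.13 V, the device is in the triode region.
I_D = k_n [V_ov · V_DS − ½ V_DS²] = 5.875 × [2.13 × 0.91 − 0.5 × 0.91²] = 8.95 mA.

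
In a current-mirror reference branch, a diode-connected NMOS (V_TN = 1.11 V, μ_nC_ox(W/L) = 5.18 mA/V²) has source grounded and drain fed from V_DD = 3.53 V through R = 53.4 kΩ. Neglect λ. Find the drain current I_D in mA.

With gate tied to drain, V_GS = V_DS ≥ V_GS − V_TN, so the device is in saturation.
KCL at the drain: ½ k_n (V_GS − V_TN)² = (V_DD − V_GS)/R.
Let x = V_GS − 1.11. Then 138 x² + x − 2.42 = 0, giving x = 0.129 V (positive root), so V_GS = 1.24 V.
I_D = (V_DD − V_GS)/R = (3.53 − 1.24) / 53.4 = 0.0429 mA.

I_D = 0.0429 mA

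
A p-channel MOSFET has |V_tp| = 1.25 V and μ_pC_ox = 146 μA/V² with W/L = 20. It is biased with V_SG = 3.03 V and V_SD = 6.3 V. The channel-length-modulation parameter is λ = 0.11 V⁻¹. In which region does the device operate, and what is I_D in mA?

Saturation; I_D = 7.83 mA

k_p = μ_pC_ox · (W/L) = 2.92 mA/V².
V_ov = V_SG − |V_tp| = 3.03 − 1.25 = 1.78 V.
Since V_SD = 6.3 V ≥ V_ov = 1.78 V, the device is in saturation.
I_D = ½ k_p V_ov² (1 + λ V_SD) = 0.5 × 2.92 × 1.78² × (1 + 0.11 × 6.3) = 7.83 mA.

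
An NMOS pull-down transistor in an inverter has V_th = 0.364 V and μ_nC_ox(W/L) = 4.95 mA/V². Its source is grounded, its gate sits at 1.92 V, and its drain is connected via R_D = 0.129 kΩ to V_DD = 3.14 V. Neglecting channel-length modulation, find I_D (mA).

I_D = 5.99 mA

V_GS = V_G = 1.92 V, so V_ov = 1.92 − 0.364 = 1.56 V.
Assume saturation: I_D = ½ k_n V_ov² = 0.5 × 4.95 × 1.56² = 5.99 mA, giving V_DS = V_DD − I_D R_D = 3.14 − 5.99 × 0.129 = 2.37 V.
V_DS = 2.37 V ≥ V_ov = 1.56 V, confirming saturation.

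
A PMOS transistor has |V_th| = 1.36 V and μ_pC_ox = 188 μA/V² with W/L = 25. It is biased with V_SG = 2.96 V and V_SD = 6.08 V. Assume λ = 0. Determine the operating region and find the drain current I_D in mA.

Saturation; I_D = 6.02 mA

k_p = μ_pC_ox · (W/L) = 4.7 mA/V².
V_ov = V_SG − |V_th| = 2.96 − 1.36 = 1.6 V.
Since V_SD = 6.08 V ≥ V_ov = 1.6 V, the device is in saturation.
I_D = ½ k_p V_ov² = 0.5 × 4.7 × 1.6² = 6.02 mA.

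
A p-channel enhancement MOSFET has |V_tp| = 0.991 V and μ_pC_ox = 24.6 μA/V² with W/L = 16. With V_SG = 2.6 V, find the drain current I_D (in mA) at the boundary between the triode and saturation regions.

I_D = 0.509 mA

At the boundary V_SD = V_ov = V_SG − |V_tp| = 2.6 − 0.991 = 1.61 V.
k_p = μ_pC_ox · (W/L) = 0.3936 mA/V².
I_D = ½ k_p V_ov² = 0.5 × 0.3936 × 1.61² = 0.509 mA.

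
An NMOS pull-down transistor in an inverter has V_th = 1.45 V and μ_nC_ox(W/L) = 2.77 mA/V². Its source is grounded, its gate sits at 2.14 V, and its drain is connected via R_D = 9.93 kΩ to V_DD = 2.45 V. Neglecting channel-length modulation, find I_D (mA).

V_GS = V_G = 2.14 V, so V_ov = 2.14 − 1.45 = 0.69 V.
Assume saturation: I_D = ½ k_n V_ov² = 0.5 × 2.77 × 0.69² = 0.659 mA, giving V_DS = V_DD − I_D R_D = 2.45 − 0.659 × 9.93 = -4.1 V.
But -4.1 V < V_ov = 0.69 V, so the device is actually in triode.
In triode I_D = k_n[V_ov V_DS − ½ V_DS²] and I_D = (V_DD − V_DS)/R_D. Equating: 13.8 V_DS² − 19.98 V_DS + 2.45 = 0, giving V_DS = 0.135 V (the root below V_ov).
I_D = (2.45 − 0.135) / 9.93 = 0.233 mA.

I_D = 0.233 mA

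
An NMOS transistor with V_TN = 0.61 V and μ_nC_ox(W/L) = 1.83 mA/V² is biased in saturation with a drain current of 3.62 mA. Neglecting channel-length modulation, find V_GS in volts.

V_GS = 2.60 V

In saturation I_D = ½ k_n (V_GS − V_TN)², so V_GS − V_TN = √(2 I_D / k_n) = √(2 × 3.62 / 1.83) = 1.99 V.
V_GS = 0.61 + 1.99 = 2.6 V.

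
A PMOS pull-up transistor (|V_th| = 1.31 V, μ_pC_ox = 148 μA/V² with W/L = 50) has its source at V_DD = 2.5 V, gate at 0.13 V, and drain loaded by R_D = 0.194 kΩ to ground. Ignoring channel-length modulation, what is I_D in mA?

I_D = 4.16 mA

V_SG = V_DD − V_G = 2.5 − 0.13 = 2.37 V, so V_ov = 2.37 − 1.31 = 1.06 V.
k_p = μ_pC_ox · (W/L) = 7.4 mA/V².
Assume saturation: I_D = ½ k_p V_ov² = 0.5 × 7.4 × 1.06² = 4.16 mA, giving V_SD = V_DD − I_D R_D = 2.5 − 4.16 × 0.194 = 1.69 V.
V_SD = 1.69 V ≥ V_ov = 1.06 V, confirming saturation.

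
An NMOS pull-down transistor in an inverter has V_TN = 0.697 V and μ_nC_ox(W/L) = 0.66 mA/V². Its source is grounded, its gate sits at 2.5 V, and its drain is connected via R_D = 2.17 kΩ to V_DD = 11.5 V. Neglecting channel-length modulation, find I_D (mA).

V_GS = V_G = 2.5 V, so V_ov = 2.5 − 0.697 = 1.8 V.
Assume saturation: I_D = ½ k_n V_ov² = 0.5 × 0.66 × 1.8² = 1.07 mA, giving V_DS = V_DD − I_D R_D = 11.5 − 1.07 × 2.17 = 9.17 V.
V_DS = 9.17 V ≥ V_ov = 1.8 V, confirming saturation.

I_D = 1.07 mA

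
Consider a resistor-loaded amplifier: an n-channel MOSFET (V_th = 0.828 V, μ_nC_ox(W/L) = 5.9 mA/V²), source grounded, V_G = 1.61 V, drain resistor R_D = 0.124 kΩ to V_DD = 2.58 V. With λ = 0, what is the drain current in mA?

I_D = 1.80 mA

V_GS = V_G = 1.61 V, so V_ov = 1.61 − 0.828 = 0.782 V.
Assume saturation: I_D = ½ k_n V_ov² = 0.5 × 5.9 × 0.782² = 1.8 mA, giving V_DS = V_DD − I_D R_D = 2.58 − 1.8 × 0.124 = 2.36 V.
V_DS = 2.36 V ≥ V_ov = 0.782 V, confirming saturation.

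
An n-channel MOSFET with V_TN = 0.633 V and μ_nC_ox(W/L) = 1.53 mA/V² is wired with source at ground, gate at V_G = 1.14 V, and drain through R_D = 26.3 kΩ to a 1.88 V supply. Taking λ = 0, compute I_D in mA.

I_D = 0.0678 mA

V_GS = V_G = 1.14 V, so V_ov = 1.14 − 0.633 = 0.507 V.
Assume saturation: I_D = ½ k_n V_ov² = 0.5 × 1.53 × 0.507² = 0.197 mA, giving V_DS = V_DD − I_D R_D = 1.88 − 0.197 × 26.3 = -3.29 V.
But -3.29 V < V_ov = 0.507 V, so the device is actually in triode.
In triode I_D = k_n[V_ov V_DS − ½ V_DS²] and I_D = (V_DD − V_DS)/R_D. Equating: 20.1 V_DS² − 21.4 V_DS + 1.88 = 0, giving V_DS = 0.0966 V (the root below V_ov).
I_D = (1.88 − 0.0966) / 26.3 = 0.0678 mA.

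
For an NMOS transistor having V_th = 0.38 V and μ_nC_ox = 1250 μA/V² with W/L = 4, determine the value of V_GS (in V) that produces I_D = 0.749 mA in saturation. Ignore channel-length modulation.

k_n = μ_nC_ox · (W/L) = 5 mA/V².
In saturation I_D = ½ k_n (V_GS − V_th)², so V_GS − V_th = √(2 I_D / k_n) = √(2 × 0.749 / 5) = 0.547 V.
V_GS = 0.38 + 0.547 = 0.927 V.

V_GS = 0.927 V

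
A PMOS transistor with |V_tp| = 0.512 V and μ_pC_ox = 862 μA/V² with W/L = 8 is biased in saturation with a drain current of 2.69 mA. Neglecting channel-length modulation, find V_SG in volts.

V_SG = 1.40 V

k_p = μ_pC_ox · (W/L) = 6.896 mA/V².
In saturation I_D = ½ k_p (V_SG − |V_tp|)², so V_SG − |V_tp| = √(2 I_D / k_p) = √(2 × 2.69 / 6.896) = 0.883 V.
V_SG = 0.512 + 0.883 = 1.4 V.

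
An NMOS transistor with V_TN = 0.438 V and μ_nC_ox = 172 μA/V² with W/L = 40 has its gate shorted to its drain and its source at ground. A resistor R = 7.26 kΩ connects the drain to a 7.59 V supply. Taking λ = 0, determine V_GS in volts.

With gate tied to drain, V_GS = V_DS ≥ V_GS − V_TN, so the device is in saturation.
k_n = μ_nC_ox · (W/L) = 6.88 mA/V².
KCL at the drain: ½ k_n (V_GS − V_TN)² = (V_DD − V_GS)/R.
Let x = V_GS − 0.438. Then 25 x² + x − 7.152 = 0, giving x = 0.515 V (positive root), so V_GS = 0.953 V.
I_D = (V_DD − V_GS)/R = (7.59 − 0.953) / 7.26 = 0.914 mA.

V_GS = 0.953 V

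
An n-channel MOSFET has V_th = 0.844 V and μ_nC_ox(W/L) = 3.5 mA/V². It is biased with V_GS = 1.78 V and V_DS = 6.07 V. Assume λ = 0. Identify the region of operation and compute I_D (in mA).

V_ov = V_GS − V_th = 1.78 − 0.844 = 0.936 V.
Since V_DS = 6.07 V ≥ V_ov = 0.936 V, the device is in saturation.
I_D = ½ k_n V_ov² = 0.5 × 3.5 × 0.936² = 1.53 mA.

Saturation; I_D = 1.53 mA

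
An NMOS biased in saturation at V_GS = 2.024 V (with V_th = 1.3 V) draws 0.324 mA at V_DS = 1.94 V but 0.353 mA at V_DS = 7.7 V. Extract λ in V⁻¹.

With V_GS fixed, I_D ∝ (1 + λ V_DS) in saturation, so I_D2/I_D1 = (1 + λ V_DS2)/(1 + λ V_DS1).
0.353/0.324 = 1.09 = (1 + 7.7 λ)/(1 + 1.94 λ).
Solving: λ (I_D1 V_DS2 − I_D2 V_DS1) = I_D2 − I_D1, so λ = (0.353 − 0.324) / (0.324 × 7.7 − 0.353 × 1.94) = 0.029 / 1.81 = 0.016 V⁻¹.

λ = 0.0160 V⁻¹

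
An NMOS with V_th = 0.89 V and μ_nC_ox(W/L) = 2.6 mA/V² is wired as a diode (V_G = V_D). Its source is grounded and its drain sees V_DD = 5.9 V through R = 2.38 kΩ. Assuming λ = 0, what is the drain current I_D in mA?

I_D = 1.63 mA

With gate tied to drain, V_GS = V_DS ≥ V_GS − V_th, so the device is in saturation.
KCL at the drain: ½ k_n (V_GS − V_th)² = (V_DD − V_GS)/R.
Let x = V_GS − 0.89. Then 3.09 x² + x − 5.01 = 0, giving x = 1.12 V (positive root), so V_GS = 2.01 V.
I_D = (V_DD − V_GS)/R = (5.9 − 2.01) / 2.38 = 1.63 mA.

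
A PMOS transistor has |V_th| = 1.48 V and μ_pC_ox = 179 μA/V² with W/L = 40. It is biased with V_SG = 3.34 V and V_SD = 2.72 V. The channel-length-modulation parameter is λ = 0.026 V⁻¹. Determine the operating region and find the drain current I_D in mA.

Saturation; I_D = 13.3 mA

k_p = μ_pC_ox · (W/L) = 7.16 mA/V².
V_ov = V_SG − |V_th| = 3.34 − 1.48 = 1.86 V.
Since V_SD = 2.72 V ≥ V_ov = 1.86 V, the device is in saturation.
I_D = ½ k_p V_ov² (1 + λ V_SD) = 0.5 × 7.16 × 1.86² × (1 + 0.026 × 2.72) = 13.3 mA.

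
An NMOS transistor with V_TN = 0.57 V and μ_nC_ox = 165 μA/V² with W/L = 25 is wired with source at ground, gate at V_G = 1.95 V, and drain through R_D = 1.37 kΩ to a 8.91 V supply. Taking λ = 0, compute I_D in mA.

I_D = 3.93 mA

V_GS = V_G = 1.95 V, so V_ov = 1.95 − 0.57 = 1.38 V.
k_n = μ_nC_ox · (W/L) = 4.125 mA/V².
Assume saturation: I_D = ½ k_n V_ov² = 0.5 × 4.125 × 1.38² = 3.93 mA, giving V_DS = V_DD − I_D R_D = 8.91 − 3.93 × 1.37 = 3.53 V.
V_DS = 3.53 V ≥ V_ov = 1.38 V, confirming saturation.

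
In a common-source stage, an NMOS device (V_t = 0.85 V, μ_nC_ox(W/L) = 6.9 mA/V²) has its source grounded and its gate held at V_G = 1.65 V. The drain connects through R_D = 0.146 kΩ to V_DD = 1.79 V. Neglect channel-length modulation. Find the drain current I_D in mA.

I_D = 2.21 mA

V_GS = V_G = 1.65 V, so V_ov = 1.65 − 0.85 = 0.8 V.
Assume saturation: I_D = ½ k_n V_ov² = 0.5 × 6.9 × 0.8² = 2.21 mA, giving V_DS = V_DD − I_D R_D = 1.79 − 2.21 × 0.146 = 1.47 V.
V_DS = 1.47 V ≥ V_ov = 0.8 V, confirming saturation.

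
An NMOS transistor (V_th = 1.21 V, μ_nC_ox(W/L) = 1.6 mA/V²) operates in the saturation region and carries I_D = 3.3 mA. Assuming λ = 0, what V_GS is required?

In saturation I_D = ½ k_n (V_GS − V_th)², so V_GS − V_th = √(2 I_D / k_n) = √(2 × 3.3 / 1.6) = 2.03 V.
V_GS = 1.21 + 2.03 = 3.24 V.

V_GS = 3.24 V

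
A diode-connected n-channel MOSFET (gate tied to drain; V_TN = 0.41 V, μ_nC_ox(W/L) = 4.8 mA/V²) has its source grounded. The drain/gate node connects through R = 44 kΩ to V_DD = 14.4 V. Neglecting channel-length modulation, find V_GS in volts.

V_GS = 0.769 V

With gate tied to drain, V_GS = V_DS ≥ V_GS − V_TN, so the device is in saturation.
KCL at the drain: ½ k_n (V_GS − V_TN)² = (V_DD − V_GS)/R.
Let x = V_GS − 0.41. Then 106 x² + x − 13.99 = 0, giving x = 0.359 V (positive root), so V_GS = 0.769 V.
I_D = (V_DD − V_GS)/R = (14.4 − 0.769) / 44 = 0.31 mA.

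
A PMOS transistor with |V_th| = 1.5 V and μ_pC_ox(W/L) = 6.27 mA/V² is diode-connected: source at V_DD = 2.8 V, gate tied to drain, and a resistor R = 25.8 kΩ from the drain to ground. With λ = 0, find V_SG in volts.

V_SG = 1.62 V

With gate tied to drain, V_SG = V_SD ≥ V_SG − |V_th|, so the device is in saturation.
KCL at the drain: ½ k_p (V_SG − |V_th|)² = (V_DD − V_SG)/R.
Let x = V_SG − 1.5. Then 80.9 x² + x − 1.3 = 0, giving x = 0.121 V (positive root), so V_SG = 1.62 V.
I_D = (V_DD − V_SG)/R = (2.8 − 1.62) / 25.8 = 0.0457 mA.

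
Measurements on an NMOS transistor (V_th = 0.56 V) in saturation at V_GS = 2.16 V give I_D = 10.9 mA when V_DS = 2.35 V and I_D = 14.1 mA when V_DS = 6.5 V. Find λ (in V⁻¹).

λ = 0.0848 V⁻¹

With V_GS fixed, I_D ∝ (1 + λ V_DS) in saturation, so I_D2/I_D1 = (1 + λ V_DS2)/(1 + λ V_DS1).
14.1/10.9 = 1.294 = (1 + 6.5 λ)/(1 + 2.35 λ).
Solving: λ (I_D1 V_DS2 − I_D2 V_DS1) = I_D2 − I_D1, so λ = (14.1 − 10.9) / (10.9 × 6.5 − 14.1 × 2.35) = 3.2 / 37.7 = 0.0848 V⁻¹.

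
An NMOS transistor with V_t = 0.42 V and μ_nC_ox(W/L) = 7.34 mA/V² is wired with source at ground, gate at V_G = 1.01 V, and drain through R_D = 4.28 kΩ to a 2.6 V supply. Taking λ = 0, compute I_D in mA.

V_GS = V_G = 1.01 V, so V_ov = 1.01 − 0.42 = 0.59 V.
Assume saturation: I_D = ½ k_n V_ov² = 0.5 × 7.34 × 0.59² = 1.28 mA, giving V_DS = V_DD − I_D R_D = 2.6 − 1.28 × 4.28 = -2.87 V.
But -2.87 V < V_ov = 0.59 V, so the device is actually in triode.
In triode I_D = k_n[V_ov V_DS − ½ V_DS²] and I_D = (V_DD − V_DS)/R_D. Equating: 15.7 V_DS² − 19.53 V_DS + 2.6 = 0, giving V_DS = 0.152 V (the root below V_ov).
I_D = (2.6 − 0.152) / 4.28 = 0.572 mA.

I_D = 0.572 mA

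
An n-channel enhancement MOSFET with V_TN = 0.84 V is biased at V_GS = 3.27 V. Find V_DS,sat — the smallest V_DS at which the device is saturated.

V_DS,sat = 2.43 V

The boundary between triode and saturation is V_DS = V_GS − V_TN = V_ov.
V_ov = 3.27 − 0.84 = 2.43 V.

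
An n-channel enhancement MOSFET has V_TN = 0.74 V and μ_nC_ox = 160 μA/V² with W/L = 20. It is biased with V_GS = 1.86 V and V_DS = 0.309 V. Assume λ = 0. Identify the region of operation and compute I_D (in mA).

Triode; I_D = 0.955 mA

k_n = μ_nC_ox · (W/L) = 3.2 mA/V².
V_ov = V_GS − V_TN = 1.86 − 0.74 = 1.12 V.
Since V_DS = 0.309 V < V_ov = 1.12 V, the device is in the triode region.
I_D = k_n [V_ov · V_DS − ½ V_DS²] = 3.2 × [1.12 × 0.309 − 0.5 × 0.309²] = 0.955 mA.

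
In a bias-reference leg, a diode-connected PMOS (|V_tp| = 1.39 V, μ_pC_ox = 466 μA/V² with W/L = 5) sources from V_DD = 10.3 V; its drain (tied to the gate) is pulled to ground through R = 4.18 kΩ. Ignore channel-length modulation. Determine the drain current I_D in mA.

With gate tied to drain, V_SG = V_SD ≥ V_SG − |V_tp|, so the device is in saturation.
k_p = μ_pC_ox · (W/L) = 2.33 mA/V².
KCL at the drain: ½ k_p (V_SG − |V_tp|)² = (V_DD − V_SG)/R.
Let x = V_SG − 1.39. Then 4.87 x² + x − 8.91 = 0, giving x = 1.25 V (positive root), so V_SG = 2.64 V.
I_D = (V_DD − V_SG)/R = (10.3 − 2.64) / 4.18 = 1.83 mA.

I_D = 1.83 mA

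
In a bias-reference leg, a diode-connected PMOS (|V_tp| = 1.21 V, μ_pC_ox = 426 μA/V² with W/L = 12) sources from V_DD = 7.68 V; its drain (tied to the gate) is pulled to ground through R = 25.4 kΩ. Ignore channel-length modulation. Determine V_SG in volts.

V_SG = 1.52 V

With gate tied to drain, V_SG = V_SD ≥ V_SG − |V_tp|, so the device is in saturation.
k_p = μ_pC_ox · (W/L) = 5.112 mA/V².
KCL at the drain: ½ k_p (V_SG − |V_tp|)² = (V_DD − V_SG)/R.
Let x = V_SG − 1.21. Then 64.9 x² + x − 6.47 = 0, giving x = 0.308 V (positive root), so V_SG = 1.52 V.
I_D = (V_DD − V_SG)/R = (7.68 − 1.52) / 25.4 = 0.243 mA.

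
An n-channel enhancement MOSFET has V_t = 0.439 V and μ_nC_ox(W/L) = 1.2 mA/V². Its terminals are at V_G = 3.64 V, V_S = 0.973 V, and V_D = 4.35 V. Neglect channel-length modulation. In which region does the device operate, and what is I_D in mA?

V_GS = V_G − V_S = 3.64 − 0.973 = 2.67 V; V_DS = V_D − V_S = 4.35 − 0.973 = 3.38 V.
V_ov = V_GS − V_t = 2.67 − 0.439 = 2.23 V.
Since V_DS = 3.38 V ≥ V_ov = 2.23 V, the device is in saturation.
I_D = ½ k_n V_ov² = 0.5 × 1.2 × 2.23² = 2.98 mA.

Saturation; I_D = 2.98 mA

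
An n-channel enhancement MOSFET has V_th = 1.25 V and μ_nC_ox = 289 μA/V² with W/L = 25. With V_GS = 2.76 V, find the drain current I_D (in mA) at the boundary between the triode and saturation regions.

I_D = 8.24 mA

At the boundary V_DS = V_ov = V_GS − V_th = 2.76 − 1.25 = 1.51 V.
k_n = μ_nC_ox · (W/L) = 7.225 mA/V².
I_D = ½ k_n V_ov² = 0.5 × 7.225 × 1.51² = 8.24 mA.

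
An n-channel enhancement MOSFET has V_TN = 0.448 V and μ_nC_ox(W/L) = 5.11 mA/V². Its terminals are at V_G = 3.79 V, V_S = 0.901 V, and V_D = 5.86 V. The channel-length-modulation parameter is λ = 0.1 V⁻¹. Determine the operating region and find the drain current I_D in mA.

Saturation; I_D = 22.8 mA

V_GS = V_G − V_S = 3.79 − 0.901 = 2.89 V; V_DS = V_D − V_S = 5.86 − 0.901 = 4.96 V.
V_ov = V_GS − V_TN = 2.89 − 0.448 = 2.44 V.
Since V_DS = 4.96 V ≥ V_ov = 2.44 V, the device is in saturation.
I_D = ½ k_n V_ov² (1 + λ V_DS) = 0.5 × 5.11 × 2.44² × (1 + 0.1 × 4.96) = 22.8 mA.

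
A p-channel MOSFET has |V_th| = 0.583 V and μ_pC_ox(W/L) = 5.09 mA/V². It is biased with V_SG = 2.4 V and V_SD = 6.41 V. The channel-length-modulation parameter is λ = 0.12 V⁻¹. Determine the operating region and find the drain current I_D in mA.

V_ov = V_SG − |V_th| = 2.4 − 0.583 = 1.82 V.
Since V_SD = 6.41 V ≥ V_ov = 1.82 V, the device is in saturation.
I_D = ½ k_p V_ov² (1 + λ V_SD) = 0.5 × 5.09 × 1.82² × (1 + 0.12 × 6.41) = 14.9 mA.

Saturation; I_D = 14.9 mA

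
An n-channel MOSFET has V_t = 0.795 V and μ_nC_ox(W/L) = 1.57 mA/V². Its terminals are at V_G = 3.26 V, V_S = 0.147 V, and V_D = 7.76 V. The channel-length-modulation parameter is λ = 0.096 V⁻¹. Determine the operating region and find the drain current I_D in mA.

Saturation; I_D = 7.30 mA

V_GS = V_G − V_S = 3.26 − 0.147 = 3.11 V; V_DS = V_D − V_S = 7.76 − 0.147 = 7.61 V.
V_ov = V_GS − V_t = 3.11 − 0.795 = 2.32 V.
Since V_DS = 7.61 V ≥ V_ov = 2.32 V, the device is in saturation.
I_D = ½ k_n V_ov² (1 + λ V_DS) = 0.5 × 1.57 × 2.32² × (1 + 0.096 × 7.61) = 7.3 mA.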